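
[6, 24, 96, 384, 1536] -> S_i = 6*4^i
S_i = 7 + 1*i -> [7, 8, 9, 10, 11]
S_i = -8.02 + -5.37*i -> [-8.02, -13.39, -18.76, -24.13, -29.5]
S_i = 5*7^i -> [5, 35, 245, 1715, 12005]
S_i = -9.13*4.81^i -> [-9.13, -43.92, -211.23, -1016.03, -4887.1]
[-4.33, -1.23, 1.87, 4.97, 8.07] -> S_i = -4.33 + 3.10*i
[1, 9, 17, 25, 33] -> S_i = 1 + 8*i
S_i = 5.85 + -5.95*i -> [5.85, -0.1, -6.05, -12.0, -17.95]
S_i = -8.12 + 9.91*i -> [-8.12, 1.79, 11.7, 21.61, 31.52]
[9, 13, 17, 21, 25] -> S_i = 9 + 4*i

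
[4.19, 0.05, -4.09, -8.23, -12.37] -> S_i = 4.19 + -4.14*i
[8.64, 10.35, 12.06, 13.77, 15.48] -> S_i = 8.64 + 1.71*i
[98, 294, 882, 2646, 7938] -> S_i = 98*3^i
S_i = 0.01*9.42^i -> [0.01, 0.09, 0.89, 8.36, 78.74]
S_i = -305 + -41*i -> [-305, -346, -387, -428, -469]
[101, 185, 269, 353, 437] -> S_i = 101 + 84*i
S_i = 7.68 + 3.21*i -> [7.68, 10.89, 14.1, 17.31, 20.52]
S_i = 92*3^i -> [92, 276, 828, 2484, 7452]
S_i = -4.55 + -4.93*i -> [-4.55, -9.48, -14.41, -19.34, -24.27]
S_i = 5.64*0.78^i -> [5.64, 4.4, 3.43, 2.68, 2.09]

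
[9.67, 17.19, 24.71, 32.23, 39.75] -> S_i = 9.67 + 7.52*i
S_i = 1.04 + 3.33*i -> [1.04, 4.37, 7.7, 11.03, 14.36]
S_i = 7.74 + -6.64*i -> [7.74, 1.1, -5.54, -12.18, -18.82]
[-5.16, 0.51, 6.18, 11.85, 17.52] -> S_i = -5.16 + 5.67*i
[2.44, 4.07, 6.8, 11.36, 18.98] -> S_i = 2.44*1.67^i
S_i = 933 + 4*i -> [933, 937, 941, 945, 949]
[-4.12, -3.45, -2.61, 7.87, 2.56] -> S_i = Random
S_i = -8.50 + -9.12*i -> [-8.5, -17.62, -26.74, -35.86, -44.98]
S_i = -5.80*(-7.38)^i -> [-5.8, 42.8, -315.89, 2331.29, -17204.95]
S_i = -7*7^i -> [-7, -49, -343, -2401, -16807]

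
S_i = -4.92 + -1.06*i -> [-4.92, -5.98, -7.04, -8.1, -9.16]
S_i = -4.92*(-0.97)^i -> [-4.92, 4.77, -4.63, 4.49, -4.36]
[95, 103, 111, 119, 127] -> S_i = 95 + 8*i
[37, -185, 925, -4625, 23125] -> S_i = 37*-5^i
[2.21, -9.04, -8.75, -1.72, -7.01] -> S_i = Random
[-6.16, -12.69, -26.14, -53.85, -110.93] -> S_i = -6.16*2.06^i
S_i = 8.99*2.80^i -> [8.99, 25.17, 70.48, 197.35, 552.58]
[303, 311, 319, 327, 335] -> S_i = 303 + 8*i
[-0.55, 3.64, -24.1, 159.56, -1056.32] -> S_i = -0.55*(-6.62)^i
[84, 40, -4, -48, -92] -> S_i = 84 + -44*i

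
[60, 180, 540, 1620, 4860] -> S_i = 60*3^i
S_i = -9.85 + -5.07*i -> [-9.85, -14.92, -19.99, -25.06, -30.13]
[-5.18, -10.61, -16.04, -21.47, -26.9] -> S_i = -5.18 + -5.43*i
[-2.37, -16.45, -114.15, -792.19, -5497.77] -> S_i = -2.37*6.94^i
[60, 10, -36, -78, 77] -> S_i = Random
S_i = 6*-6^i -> [6, -36, 216, -1296, 7776]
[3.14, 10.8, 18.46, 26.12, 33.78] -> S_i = 3.14 + 7.66*i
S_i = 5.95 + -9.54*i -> [5.95, -3.59, -13.13, -22.67, -32.21]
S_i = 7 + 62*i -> [7, 69, 131, 193, 255]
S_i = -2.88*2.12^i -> [-2.88, -6.11, -12.94, -27.44, -58.17]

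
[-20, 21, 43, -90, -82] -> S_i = Random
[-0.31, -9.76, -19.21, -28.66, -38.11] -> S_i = -0.31 + -9.45*i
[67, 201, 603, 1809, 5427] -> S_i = 67*3^i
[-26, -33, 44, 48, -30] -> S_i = Random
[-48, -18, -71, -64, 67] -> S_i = Random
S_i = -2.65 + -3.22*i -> [-2.65, -5.87, -9.09, -12.31, -15.53]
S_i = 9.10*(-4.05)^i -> [9.1, -36.85, 149.26, -604.51, 2448.28]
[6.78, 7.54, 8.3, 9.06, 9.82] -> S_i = 6.78 + 0.76*i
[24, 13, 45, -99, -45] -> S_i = Random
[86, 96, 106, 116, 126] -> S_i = 86 + 10*i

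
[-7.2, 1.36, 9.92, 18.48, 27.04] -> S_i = -7.20 + 8.56*i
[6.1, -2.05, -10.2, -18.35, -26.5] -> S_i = 6.10 + -8.15*i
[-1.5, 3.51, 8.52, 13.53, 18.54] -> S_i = -1.50 + 5.01*i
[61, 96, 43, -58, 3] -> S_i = Random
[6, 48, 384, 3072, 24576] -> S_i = 6*8^i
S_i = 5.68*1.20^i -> [5.68, 6.82, 8.18, 9.82, 11.78]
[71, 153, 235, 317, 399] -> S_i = 71 + 82*i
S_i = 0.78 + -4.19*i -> [0.78, -3.41, -7.6, -11.79, -15.98]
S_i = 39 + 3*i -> [39, 42, 45, 48, 51]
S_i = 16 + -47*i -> [16, -31, -78, -125, -172]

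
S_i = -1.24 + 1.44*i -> [-1.24, 0.2, 1.64, 3.08, 4.52]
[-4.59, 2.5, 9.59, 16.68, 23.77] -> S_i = -4.59 + 7.09*i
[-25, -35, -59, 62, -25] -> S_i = Random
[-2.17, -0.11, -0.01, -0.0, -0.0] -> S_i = -2.17*0.05^i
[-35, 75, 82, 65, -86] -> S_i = Random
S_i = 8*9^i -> [8, 72, 648, 5832, 52488]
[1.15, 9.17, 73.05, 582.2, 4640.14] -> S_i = 1.15*7.97^i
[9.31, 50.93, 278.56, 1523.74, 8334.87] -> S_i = 9.31*5.47^i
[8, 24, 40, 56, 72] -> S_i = 8 + 16*i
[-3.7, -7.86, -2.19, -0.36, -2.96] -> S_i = Random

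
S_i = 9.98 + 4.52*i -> [9.98, 14.5, 19.02, 23.54, 28.06]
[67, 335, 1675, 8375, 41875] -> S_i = 67*5^i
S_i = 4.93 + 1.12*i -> [4.93, 6.05, 7.17, 8.29, 9.41]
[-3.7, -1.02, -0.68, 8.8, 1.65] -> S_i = Random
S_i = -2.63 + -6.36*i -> [-2.63, -8.99, -15.35, -21.71, -28.07]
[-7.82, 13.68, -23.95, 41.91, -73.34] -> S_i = -7.82*(-1.75)^i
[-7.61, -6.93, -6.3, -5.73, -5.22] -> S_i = -7.61*0.91^i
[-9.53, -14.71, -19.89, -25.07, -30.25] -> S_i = -9.53 + -5.18*i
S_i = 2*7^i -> [2, 14, 98, 686, 4802]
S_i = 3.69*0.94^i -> [3.69, 3.47, 3.26, 3.06, 2.88]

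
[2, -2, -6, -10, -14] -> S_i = 2 + -4*i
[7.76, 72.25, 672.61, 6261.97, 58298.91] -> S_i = 7.76*9.31^i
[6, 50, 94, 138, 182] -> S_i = 6 + 44*i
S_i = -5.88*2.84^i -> [-5.88, -16.7, -47.43, -134.69, -382.52]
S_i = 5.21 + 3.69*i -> [5.21, 8.9, 12.59, 16.28, 19.97]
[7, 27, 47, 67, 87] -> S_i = 7 + 20*i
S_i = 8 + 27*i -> [8, 35, 62, 89, 116]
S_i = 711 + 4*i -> [711, 715, 719, 723, 727]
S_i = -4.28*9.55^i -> [-4.28, -40.87, -390.35, -3727.81, -35600.59]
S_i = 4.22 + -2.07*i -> [4.22, 2.15, 0.08, -1.99, -4.06]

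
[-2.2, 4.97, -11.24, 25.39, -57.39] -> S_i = -2.20*(-2.26)^i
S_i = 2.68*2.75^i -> [2.68, 7.37, 20.27, 55.74, 153.27]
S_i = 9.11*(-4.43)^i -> [9.11, -40.36, 178.78, -792.01, 3508.6]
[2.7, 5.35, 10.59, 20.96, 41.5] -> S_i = 2.70*1.98^i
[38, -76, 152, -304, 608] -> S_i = 38*-2^i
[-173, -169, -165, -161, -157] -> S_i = -173 + 4*i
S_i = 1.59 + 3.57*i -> [1.59, 5.16, 8.73, 12.3, 15.87]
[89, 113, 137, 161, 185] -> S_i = 89 + 24*i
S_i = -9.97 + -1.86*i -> [-9.97, -11.83, -13.69, -15.55, -17.41]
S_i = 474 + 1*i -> [474, 475, 476, 477, 478]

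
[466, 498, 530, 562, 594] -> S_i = 466 + 32*i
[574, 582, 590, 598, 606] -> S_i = 574 + 8*i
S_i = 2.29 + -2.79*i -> [2.29, -0.5, -3.29, -6.08, -8.87]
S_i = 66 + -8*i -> [66, 58, 50, 42, 34]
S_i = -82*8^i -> [-82, -656, -5248, -41984, -335872]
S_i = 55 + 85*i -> [55, 140, 225, 310, 395]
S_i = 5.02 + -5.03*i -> [5.02, -0.01, -5.04, -10.07, -15.1]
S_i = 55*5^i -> [55, 275, 1375, 6875, 34375]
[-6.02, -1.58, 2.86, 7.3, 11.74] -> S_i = -6.02 + 4.44*i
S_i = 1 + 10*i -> [1, 11, 21, 31, 41]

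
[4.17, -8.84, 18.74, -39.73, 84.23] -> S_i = 4.17*(-2.12)^i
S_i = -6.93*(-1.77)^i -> [-6.93, 12.27, -21.71, 38.43, -68.02]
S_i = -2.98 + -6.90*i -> [-2.98, -9.88, -16.78, -23.68, -30.58]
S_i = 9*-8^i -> [9, -72, 576, -4608, 36864]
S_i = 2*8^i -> [2, 16, 128, 1024, 8192]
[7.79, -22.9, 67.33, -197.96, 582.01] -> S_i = 7.79*(-2.94)^i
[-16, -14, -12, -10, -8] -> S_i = -16 + 2*i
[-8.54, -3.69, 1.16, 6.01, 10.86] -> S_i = -8.54 + 4.85*i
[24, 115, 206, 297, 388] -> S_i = 24 + 91*i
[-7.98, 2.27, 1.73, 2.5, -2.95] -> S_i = Random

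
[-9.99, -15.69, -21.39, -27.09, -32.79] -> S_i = -9.99 + -5.70*i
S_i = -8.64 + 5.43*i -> [-8.64, -3.21, 2.22, 7.65, 13.08]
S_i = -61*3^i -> [-61, -183, -549, -1647, -4941]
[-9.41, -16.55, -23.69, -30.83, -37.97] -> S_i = -9.41 + -7.14*i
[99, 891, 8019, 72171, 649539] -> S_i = 99*9^i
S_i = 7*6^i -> [7, 42, 252, 1512, 9072]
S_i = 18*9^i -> [18, 162, 1458, 13122, 118098]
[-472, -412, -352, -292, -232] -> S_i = -472 + 60*i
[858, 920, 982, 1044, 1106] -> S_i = 858 + 62*i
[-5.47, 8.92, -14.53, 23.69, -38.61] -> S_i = -5.47*(-1.63)^i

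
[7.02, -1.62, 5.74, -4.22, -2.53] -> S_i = Random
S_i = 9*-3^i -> [9, -27, 81, -243, 729]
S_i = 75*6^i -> [75, 450, 2700, 16200, 97200]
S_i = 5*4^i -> [5, 20, 80, 320, 1280]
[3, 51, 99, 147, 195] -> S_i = 3 + 48*i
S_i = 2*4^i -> [2, 8, 32, 128, 512]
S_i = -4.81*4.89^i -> [-4.81, -23.52, -115.02, -562.43, -2750.3]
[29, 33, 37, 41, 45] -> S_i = 29 + 4*i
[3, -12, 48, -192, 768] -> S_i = 3*-4^i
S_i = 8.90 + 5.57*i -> [8.9, 14.47, 20.04, 25.61, 31.18]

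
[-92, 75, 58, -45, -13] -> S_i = Random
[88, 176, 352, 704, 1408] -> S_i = 88*2^i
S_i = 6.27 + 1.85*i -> [6.27, 8.12, 9.97, 11.82, 13.67]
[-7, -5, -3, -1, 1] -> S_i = -7 + 2*i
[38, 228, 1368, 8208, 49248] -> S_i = 38*6^i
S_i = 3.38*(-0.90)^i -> [3.38, -3.04, 2.74, -2.46, 2.22]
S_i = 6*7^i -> [6, 42, 294, 2058, 14406]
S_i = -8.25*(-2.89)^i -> [-8.25, 23.84, -68.9, 199.13, -575.5]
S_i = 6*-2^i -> [6, -12, 24, -48, 96]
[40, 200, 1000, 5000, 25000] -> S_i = 40*5^i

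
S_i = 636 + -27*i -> [636, 609, 582, 555, 528]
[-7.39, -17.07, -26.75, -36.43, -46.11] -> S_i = -7.39 + -9.68*i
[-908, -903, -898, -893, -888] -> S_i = -908 + 5*i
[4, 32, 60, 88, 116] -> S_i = 4 + 28*i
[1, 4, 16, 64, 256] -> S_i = 1*4^i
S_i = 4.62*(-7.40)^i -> [4.62, -34.19, 252.99, -1872.13, 13853.8]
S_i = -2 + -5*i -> [-2, -7, -12, -17, -22]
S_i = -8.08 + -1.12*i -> [-8.08, -9.2, -10.32, -11.44, -12.56]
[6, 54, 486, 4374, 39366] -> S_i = 6*9^i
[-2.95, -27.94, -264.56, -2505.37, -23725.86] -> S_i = -2.95*9.47^i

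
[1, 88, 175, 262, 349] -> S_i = 1 + 87*i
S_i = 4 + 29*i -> [4, 33, 62, 91, 120]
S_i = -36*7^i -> [-36, -252, -1764, -12348, -86436]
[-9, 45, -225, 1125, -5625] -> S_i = -9*-5^i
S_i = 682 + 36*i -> [682, 718, 754, 790, 826]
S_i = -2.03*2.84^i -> [-2.03, -5.77, -16.37, -46.5, -132.06]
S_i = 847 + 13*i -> [847, 860, 873, 886, 899]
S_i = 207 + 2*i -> [207, 209, 211, 213, 215]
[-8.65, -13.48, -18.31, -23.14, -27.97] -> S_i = -8.65 + -4.83*i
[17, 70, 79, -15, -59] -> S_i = Random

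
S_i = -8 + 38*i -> [-8, 30, 68, 106, 144]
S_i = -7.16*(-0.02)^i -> [-7.16, 0.14, -0.0, 0.0, -0.0]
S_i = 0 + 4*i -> [0, 4, 8, 12, 16]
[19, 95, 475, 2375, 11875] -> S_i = 19*5^i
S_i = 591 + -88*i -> [591, 503, 415, 327, 239]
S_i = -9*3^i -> [-9, -27, -81, -243, -729]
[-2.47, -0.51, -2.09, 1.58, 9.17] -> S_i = Random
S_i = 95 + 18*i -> [95, 113, 131, 149, 167]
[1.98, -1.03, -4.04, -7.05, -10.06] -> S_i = 1.98 + -3.01*i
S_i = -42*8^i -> [-42, -336, -2688, -21504, -172032]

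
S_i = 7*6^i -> [7, 42, 252, 1512, 9072]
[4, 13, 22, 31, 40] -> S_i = 4 + 9*i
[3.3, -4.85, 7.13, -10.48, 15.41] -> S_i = 3.30*(-1.47)^i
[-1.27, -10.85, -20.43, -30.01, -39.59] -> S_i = -1.27 + -9.58*i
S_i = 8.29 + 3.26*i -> [8.29, 11.55, 14.81, 18.07, 21.33]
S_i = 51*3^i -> [51, 153, 459, 1377, 4131]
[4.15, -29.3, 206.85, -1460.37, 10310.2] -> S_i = 4.15*(-7.06)^i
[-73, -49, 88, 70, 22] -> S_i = Random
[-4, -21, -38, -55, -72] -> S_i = -4 + -17*i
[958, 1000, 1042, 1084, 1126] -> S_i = 958 + 42*i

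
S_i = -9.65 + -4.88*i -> [-9.65, -14.53, -19.41, -24.29, -29.17]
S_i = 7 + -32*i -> [7, -25, -57, -89, -121]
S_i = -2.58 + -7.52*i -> [-2.58, -10.1, -17.62, -25.14, -32.66]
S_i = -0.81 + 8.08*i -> [-0.81, 7.27, 15.35, 23.43, 31.51]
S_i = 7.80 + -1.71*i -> [7.8, 6.09, 4.38, 2.67, 0.96]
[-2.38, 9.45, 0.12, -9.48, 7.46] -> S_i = Random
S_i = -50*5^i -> [-50, -250, -1250, -6250, -31250]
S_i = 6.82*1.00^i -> [6.82, 6.82, 6.82, 6.82, 6.82]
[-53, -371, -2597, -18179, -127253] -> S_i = -53*7^i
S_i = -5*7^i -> [-5, -35, -245, -1715, -12005]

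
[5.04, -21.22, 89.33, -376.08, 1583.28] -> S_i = 5.04*(-4.21)^i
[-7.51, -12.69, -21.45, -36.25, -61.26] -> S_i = -7.51*1.69^i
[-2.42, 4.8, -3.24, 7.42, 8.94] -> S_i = Random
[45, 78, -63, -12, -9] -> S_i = Random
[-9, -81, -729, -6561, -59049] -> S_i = -9*9^i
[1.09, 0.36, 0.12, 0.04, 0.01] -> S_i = 1.09*0.33^i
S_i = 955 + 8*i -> [955, 963, 971, 979, 987]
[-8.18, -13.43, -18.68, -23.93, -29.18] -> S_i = -8.18 + -5.25*i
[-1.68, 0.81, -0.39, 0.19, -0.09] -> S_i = -1.68*(-0.48)^i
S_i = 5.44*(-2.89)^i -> [5.44, -15.72, 45.44, -131.31, 379.48]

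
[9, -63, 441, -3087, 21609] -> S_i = 9*-7^i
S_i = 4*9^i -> [4, 36, 324, 2916, 26244]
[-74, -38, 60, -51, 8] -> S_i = Random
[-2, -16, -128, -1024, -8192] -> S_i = -2*8^i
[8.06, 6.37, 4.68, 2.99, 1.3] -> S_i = 8.06 + -1.69*i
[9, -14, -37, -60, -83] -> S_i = 9 + -23*i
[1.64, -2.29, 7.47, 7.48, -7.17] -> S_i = Random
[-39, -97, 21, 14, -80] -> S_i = Random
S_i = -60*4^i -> [-60, -240, -960, -3840, -15360]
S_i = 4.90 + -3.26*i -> [4.9, 1.64, -1.62, -4.88, -8.14]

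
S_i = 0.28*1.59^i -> [0.28, 0.45, 0.71, 1.13, 1.79]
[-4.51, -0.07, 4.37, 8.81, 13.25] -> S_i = -4.51 + 4.44*i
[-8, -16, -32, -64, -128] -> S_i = -8*2^i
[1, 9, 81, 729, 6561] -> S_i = 1*9^i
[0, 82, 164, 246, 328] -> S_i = 0 + 82*i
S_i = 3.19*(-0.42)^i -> [3.19, -1.34, 0.56, -0.24, 0.1]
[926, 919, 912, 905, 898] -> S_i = 926 + -7*i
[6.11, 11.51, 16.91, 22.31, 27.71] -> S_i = 6.11 + 5.40*i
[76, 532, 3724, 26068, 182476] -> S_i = 76*7^i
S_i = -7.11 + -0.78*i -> [-7.11, -7.89, -8.67, -9.45, -10.23]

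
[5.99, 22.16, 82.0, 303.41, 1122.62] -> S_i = 5.99*3.70^i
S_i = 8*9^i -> [8, 72, 648, 5832, 52488]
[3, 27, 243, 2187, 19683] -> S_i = 3*9^i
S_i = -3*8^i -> [-3, -24, -192, -1536, -12288]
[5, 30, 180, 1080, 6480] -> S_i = 5*6^i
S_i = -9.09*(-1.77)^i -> [-9.09, 16.09, -28.48, 50.41, -89.22]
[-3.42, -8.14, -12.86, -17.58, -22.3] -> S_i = -3.42 + -4.72*i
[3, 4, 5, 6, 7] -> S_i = 3 + 1*i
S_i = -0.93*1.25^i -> [-0.93, -1.16, -1.45, -1.82, -2.27]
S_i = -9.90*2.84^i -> [-9.9, -28.12, -79.85, -226.77, -644.03]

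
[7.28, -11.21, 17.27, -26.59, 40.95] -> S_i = 7.28*(-1.54)^i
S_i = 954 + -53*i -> [954, 901, 848, 795, 742]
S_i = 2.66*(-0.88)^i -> [2.66, -2.34, 2.06, -1.81, 1.6]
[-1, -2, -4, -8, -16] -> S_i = -1*2^i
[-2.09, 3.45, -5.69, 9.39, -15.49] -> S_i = -2.09*(-1.65)^i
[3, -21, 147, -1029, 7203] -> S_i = 3*-7^i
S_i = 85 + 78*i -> [85, 163, 241, 319, 397]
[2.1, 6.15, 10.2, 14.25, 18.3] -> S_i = 2.10 + 4.05*i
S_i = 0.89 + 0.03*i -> [0.89, 0.92, 0.95, 0.98, 1.01]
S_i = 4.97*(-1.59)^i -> [4.97, -7.9, 12.56, -19.98, 31.76]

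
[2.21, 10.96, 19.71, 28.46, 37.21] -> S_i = 2.21 + 8.75*i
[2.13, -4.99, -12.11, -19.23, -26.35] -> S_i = 2.13 + -7.12*i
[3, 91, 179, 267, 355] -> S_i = 3 + 88*i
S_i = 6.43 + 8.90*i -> [6.43, 15.33, 24.23, 33.13, 42.03]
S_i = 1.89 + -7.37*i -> [1.89, -5.48, -12.85, -20.22, -27.59]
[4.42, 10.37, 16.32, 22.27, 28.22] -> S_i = 4.42 + 5.95*i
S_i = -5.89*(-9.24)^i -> [-5.89, 54.42, -502.87, 4646.56, -42934.18]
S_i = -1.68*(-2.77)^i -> [-1.68, 4.65, -12.89, 35.71, -98.91]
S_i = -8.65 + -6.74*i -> [-8.65, -15.39, -22.13, -28.87, -35.61]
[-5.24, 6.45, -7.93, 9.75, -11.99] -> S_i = -5.24*(-1.23)^i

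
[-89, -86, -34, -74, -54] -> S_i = Random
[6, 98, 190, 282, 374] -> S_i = 6 + 92*i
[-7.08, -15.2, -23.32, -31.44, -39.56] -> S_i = -7.08 + -8.12*i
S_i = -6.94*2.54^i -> [-6.94, -17.63, -44.77, -113.73, -288.86]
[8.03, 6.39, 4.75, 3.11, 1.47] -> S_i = 8.03 + -1.64*i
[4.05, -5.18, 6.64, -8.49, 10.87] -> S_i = 4.05*(-1.28)^i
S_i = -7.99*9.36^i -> [-7.99, -74.79, -700.0, -6552.01, -61326.78]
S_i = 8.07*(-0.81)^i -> [8.07, -6.54, 5.29, -4.29, 3.47]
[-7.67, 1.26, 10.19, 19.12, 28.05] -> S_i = -7.67 + 8.93*i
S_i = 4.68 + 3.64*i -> [4.68, 8.32, 11.96, 15.6, 19.24]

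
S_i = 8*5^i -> [8, 40, 200, 1000, 5000]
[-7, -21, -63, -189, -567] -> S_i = -7*3^i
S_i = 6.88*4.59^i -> [6.88, 31.58, 144.95, 665.31, 3053.79]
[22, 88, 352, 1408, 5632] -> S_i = 22*4^i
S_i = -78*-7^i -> [-78, 546, -3822, 26754, -187278]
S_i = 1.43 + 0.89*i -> [1.43, 2.32, 3.21, 4.1, 4.99]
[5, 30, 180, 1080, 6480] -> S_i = 5*6^i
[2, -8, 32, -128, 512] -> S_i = 2*-4^i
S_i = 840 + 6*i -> [840, 846, 852, 858, 864]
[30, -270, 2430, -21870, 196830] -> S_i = 30*-9^i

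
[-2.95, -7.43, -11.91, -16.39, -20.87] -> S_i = -2.95 + -4.48*i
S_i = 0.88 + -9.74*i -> [0.88, -8.86, -18.6, -28.34, -38.08]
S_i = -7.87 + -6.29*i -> [-7.87, -14.16, -20.45, -26.74, -33.03]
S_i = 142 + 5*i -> [142, 147, 152, 157, 162]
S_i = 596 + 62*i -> [596, 658, 720, 782, 844]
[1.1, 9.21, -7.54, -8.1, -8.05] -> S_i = Random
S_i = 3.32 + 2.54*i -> [3.32, 5.86, 8.4, 10.94, 13.48]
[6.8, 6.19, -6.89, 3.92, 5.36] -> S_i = Random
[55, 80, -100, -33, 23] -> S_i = Random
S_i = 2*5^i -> [2, 10, 50, 250, 1250]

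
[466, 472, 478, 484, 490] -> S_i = 466 + 6*i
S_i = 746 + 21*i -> [746, 767, 788, 809, 830]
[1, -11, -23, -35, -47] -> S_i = 1 + -12*i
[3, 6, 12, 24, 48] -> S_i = 3*2^i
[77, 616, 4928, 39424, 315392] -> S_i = 77*8^i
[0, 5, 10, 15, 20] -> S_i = 0 + 5*i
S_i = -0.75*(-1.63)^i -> [-0.75, 1.22, -1.99, 3.25, -5.29]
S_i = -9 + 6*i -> [-9, -3, 3, 9, 15]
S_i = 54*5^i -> [54, 270, 1350, 6750, 33750]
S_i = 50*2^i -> [50, 100, 200, 400, 800]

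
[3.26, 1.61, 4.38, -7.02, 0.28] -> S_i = Random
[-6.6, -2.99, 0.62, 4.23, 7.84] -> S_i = -6.60 + 3.61*i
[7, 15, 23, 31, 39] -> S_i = 7 + 8*i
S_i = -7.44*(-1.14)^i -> [-7.44, 8.48, -9.67, 11.02, -12.57]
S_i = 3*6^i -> [3, 18, 108, 648, 3888]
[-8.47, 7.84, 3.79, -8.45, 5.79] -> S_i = Random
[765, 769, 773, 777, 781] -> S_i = 765 + 4*i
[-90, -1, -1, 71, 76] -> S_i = Random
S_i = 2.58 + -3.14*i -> [2.58, -0.56, -3.7, -6.84, -9.98]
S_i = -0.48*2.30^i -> [-0.48, -1.1, -2.54, -5.84, -13.43]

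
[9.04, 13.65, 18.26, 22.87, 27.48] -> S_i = 9.04 + 4.61*i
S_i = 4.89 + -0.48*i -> [4.89, 4.41, 3.93, 3.45, 2.97]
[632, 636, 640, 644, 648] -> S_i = 632 + 4*i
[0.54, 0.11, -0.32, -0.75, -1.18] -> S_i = 0.54 + -0.43*i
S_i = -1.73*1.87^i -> [-1.73, -3.24, -6.05, -11.31, -21.15]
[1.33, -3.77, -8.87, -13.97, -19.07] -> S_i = 1.33 + -5.10*i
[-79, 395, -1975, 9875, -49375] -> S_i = -79*-5^i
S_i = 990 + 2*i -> [990, 992, 994, 996, 998]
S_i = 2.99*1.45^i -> [2.99, 4.34, 6.29, 9.12, 13.22]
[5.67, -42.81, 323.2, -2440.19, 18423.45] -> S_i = 5.67*(-7.55)^i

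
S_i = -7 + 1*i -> [-7, -6, -5, -4, -3]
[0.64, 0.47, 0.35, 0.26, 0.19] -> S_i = 0.64*0.74^i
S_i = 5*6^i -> [5, 30, 180, 1080, 6480]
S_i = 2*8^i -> [2, 16, 128, 1024, 8192]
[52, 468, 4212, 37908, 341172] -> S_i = 52*9^i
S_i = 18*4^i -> [18, 72, 288, 1152, 4608]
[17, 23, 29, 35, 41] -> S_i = 17 + 6*i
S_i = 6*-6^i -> [6, -36, 216, -1296, 7776]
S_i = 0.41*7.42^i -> [0.41, 3.04, 22.57, 167.49, 1242.79]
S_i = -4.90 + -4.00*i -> [-4.9, -8.9, -12.9, -16.9, -20.9]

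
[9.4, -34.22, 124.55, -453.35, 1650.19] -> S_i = 9.40*(-3.64)^i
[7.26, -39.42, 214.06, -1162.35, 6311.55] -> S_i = 7.26*(-5.43)^i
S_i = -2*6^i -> [-2, -12, -72, -432, -2592]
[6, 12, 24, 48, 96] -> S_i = 6*2^i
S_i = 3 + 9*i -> [3, 12, 21, 30, 39]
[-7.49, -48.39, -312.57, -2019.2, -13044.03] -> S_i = -7.49*6.46^i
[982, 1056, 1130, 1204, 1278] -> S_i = 982 + 74*i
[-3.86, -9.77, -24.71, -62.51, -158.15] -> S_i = -3.86*2.53^i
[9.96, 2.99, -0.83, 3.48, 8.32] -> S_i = Random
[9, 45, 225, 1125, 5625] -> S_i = 9*5^i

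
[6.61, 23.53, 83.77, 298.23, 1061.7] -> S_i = 6.61*3.56^i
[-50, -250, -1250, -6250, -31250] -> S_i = -50*5^i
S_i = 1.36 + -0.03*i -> [1.36, 1.33, 1.3, 1.27, 1.24]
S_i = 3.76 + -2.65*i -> [3.76, 1.11, -1.54, -4.19, -6.84]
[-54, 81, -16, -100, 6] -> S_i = Random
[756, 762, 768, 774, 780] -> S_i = 756 + 6*i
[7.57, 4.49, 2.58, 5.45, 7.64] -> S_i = Random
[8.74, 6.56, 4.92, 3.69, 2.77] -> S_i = 8.74*0.75^i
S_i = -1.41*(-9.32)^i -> [-1.41, 13.14, -122.48, 1141.48, -10638.56]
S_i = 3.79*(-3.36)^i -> [3.79, -12.73, 42.79, -143.77, 483.05]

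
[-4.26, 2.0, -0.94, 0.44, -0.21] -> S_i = -4.26*(-0.47)^i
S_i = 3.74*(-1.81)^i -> [3.74, -6.77, 12.25, -22.18, 40.14]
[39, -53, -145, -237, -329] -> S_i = 39 + -92*i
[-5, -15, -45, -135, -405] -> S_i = -5*3^i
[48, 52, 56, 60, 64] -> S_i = 48 + 4*i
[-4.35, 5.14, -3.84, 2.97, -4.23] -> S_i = Random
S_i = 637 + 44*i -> [637, 681, 725, 769, 813]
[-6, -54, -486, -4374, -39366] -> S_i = -6*9^i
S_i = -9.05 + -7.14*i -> [-9.05, -16.19, -23.33, -30.47, -37.61]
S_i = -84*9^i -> [-84, -756, -6804, -61236, -551124]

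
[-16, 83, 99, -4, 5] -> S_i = Random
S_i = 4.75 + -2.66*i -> [4.75, 2.09, -0.57, -3.23, -5.89]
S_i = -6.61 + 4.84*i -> [-6.61, -1.77, 3.07, 7.91, 12.75]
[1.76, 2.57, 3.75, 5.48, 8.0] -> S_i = 1.76*1.46^i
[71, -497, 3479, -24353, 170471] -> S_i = 71*-7^i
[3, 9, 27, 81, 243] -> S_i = 3*3^i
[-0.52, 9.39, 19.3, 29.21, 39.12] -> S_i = -0.52 + 9.91*i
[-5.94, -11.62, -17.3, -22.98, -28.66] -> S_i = -5.94 + -5.68*i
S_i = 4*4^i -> [4, 16, 64, 256, 1024]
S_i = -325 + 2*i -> [-325, -323, -321, -319, -317]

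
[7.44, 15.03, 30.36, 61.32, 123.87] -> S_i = 7.44*2.02^i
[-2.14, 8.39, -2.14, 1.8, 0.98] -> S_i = Random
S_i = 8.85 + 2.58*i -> [8.85, 11.43, 14.01, 16.59, 19.17]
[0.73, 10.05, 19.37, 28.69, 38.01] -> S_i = 0.73 + 9.32*i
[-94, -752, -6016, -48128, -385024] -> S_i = -94*8^i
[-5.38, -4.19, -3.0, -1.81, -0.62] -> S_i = -5.38 + 1.19*i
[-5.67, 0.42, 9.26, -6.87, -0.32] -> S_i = Random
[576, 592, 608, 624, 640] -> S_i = 576 + 16*i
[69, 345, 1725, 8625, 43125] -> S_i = 69*5^i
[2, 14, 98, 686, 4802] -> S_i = 2*7^i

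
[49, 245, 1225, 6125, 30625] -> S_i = 49*5^i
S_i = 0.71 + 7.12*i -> [0.71, 7.83, 14.95, 22.07, 29.19]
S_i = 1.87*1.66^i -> [1.87, 3.1, 5.15, 8.55, 14.2]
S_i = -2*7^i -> [-2, -14, -98, -686, -4802]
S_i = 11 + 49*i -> [11, 60, 109, 158, 207]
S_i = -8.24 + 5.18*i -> [-8.24, -3.06, 2.12, 7.3, 12.48]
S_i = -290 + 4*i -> [-290, -286, -282, -278, -274]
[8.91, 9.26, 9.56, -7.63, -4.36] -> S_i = Random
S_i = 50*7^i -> [50, 350, 2450, 17150, 120050]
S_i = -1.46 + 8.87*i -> [-1.46, 7.41, 16.28, 25.15, 34.02]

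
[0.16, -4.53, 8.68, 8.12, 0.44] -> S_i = Random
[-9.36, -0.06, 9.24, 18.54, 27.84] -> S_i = -9.36 + 9.30*i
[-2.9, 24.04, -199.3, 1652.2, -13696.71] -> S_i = -2.90*(-8.29)^i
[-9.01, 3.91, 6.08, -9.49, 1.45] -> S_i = Random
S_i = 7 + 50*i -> [7, 57, 107, 157, 207]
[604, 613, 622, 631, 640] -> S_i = 604 + 9*i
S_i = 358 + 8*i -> [358, 366, 374, 382, 390]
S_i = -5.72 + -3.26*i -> [-5.72, -8.98, -12.24, -15.5, -18.76]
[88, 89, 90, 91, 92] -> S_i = 88 + 1*i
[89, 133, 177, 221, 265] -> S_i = 89 + 44*i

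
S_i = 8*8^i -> [8, 64, 512, 4096, 32768]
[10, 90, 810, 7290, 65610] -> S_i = 10*9^i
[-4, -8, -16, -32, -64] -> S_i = -4*2^i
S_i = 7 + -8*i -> [7, -1, -9, -17, -25]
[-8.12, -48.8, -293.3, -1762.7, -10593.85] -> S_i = -8.12*6.01^i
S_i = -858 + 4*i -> [-858, -854, -850, -846, -842]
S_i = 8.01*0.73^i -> [8.01, 5.85, 4.27, 3.12, 2.27]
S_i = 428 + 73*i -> [428, 501, 574, 647, 720]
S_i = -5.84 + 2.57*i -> [-5.84, -3.27, -0.7, 1.87, 4.44]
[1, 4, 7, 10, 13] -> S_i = 1 + 3*i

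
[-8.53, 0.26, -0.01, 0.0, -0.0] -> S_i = -8.53*(-0.03)^i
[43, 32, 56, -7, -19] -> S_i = Random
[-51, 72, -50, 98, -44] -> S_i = Random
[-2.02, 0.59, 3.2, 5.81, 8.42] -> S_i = -2.02 + 2.61*i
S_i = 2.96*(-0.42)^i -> [2.96, -1.24, 0.52, -0.22, 0.09]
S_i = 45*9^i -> [45, 405, 3645, 32805, 295245]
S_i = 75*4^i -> [75, 300, 1200, 4800, 19200]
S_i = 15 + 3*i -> [15, 18, 21, 24, 27]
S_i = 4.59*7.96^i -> [4.59, 36.54, 290.83, 2315.0, 18427.44]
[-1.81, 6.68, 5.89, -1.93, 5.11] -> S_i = Random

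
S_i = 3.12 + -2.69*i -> [3.12, 0.43, -2.26, -4.95, -7.64]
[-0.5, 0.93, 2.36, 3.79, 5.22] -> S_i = -0.50 + 1.43*i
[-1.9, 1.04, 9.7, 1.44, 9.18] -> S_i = Random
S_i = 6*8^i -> [6, 48, 384, 3072, 24576]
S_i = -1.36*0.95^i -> [-1.36, -1.29, -1.23, -1.17, -1.11]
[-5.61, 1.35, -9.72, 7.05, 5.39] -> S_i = Random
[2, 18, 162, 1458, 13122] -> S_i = 2*9^i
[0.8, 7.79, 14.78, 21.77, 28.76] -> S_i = 0.80 + 6.99*i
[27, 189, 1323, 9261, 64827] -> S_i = 27*7^i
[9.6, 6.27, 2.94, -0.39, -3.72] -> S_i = 9.60 + -3.33*i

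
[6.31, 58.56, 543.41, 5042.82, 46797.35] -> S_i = 6.31*9.28^i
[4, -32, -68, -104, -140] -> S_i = 4 + -36*i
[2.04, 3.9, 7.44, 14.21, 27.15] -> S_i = 2.04*1.91^i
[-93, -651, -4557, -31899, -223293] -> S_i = -93*7^i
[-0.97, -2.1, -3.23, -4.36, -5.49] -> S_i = -0.97 + -1.13*i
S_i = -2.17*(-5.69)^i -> [-2.17, 12.35, -70.26, 399.76, -2274.62]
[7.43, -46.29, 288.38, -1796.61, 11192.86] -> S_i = 7.43*(-6.23)^i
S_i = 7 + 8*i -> [7, 15, 23, 31, 39]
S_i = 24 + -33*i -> [24, -9, -42, -75, -108]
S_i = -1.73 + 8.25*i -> [-1.73, 6.52, 14.77, 23.02, 31.27]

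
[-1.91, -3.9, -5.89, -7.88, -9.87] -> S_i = -1.91 + -1.99*i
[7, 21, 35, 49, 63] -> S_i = 7 + 14*i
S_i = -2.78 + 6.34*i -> [-2.78, 3.56, 9.9, 16.24, 22.58]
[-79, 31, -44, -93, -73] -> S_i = Random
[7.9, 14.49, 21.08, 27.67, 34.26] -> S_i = 7.90 + 6.59*i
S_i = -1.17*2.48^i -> [-1.17, -2.9, -7.2, -17.85, -44.26]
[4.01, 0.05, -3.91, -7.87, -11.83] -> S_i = 4.01 + -3.96*i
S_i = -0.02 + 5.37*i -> [-0.02, 5.35, 10.72, 16.09, 21.46]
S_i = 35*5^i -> [35, 175, 875, 4375, 21875]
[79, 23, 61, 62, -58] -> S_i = Random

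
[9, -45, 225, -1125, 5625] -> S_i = 9*-5^i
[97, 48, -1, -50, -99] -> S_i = 97 + -49*i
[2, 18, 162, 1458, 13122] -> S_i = 2*9^i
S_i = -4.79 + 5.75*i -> [-4.79, 0.96, 6.71, 12.46, 18.21]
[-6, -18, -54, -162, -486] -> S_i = -6*3^i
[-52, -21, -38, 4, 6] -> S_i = Random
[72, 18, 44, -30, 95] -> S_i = Random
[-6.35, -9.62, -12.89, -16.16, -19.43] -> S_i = -6.35 + -3.27*i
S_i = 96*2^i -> [96, 192, 384, 768, 1536]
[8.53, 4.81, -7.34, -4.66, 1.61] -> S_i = Random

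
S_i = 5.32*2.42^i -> [5.32, 12.87, 31.16, 75.4, 182.46]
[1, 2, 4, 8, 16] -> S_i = 1*2^i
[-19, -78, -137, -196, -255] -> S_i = -19 + -59*i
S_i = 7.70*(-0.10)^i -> [7.7, -0.77, 0.08, -0.01, 0.0]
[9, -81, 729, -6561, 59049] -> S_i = 9*-9^i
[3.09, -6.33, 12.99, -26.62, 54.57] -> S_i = 3.09*(-2.05)^i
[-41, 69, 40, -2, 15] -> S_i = Random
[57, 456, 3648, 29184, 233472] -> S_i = 57*8^i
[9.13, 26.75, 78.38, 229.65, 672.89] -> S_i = 9.13*2.93^i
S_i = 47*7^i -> [47, 329, 2303, 16121, 112847]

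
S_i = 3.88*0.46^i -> [3.88, 1.78, 0.82, 0.38, 0.17]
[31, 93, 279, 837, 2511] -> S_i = 31*3^i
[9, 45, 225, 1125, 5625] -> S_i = 9*5^i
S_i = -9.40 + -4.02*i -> [-9.4, -13.42, -17.44, -21.46, -25.48]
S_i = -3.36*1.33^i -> [-3.36, -4.47, -5.94, -7.9, -10.51]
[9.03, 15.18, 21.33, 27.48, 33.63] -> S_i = 9.03 + 6.15*i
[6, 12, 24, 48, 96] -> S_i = 6*2^i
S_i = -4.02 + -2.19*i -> [-4.02, -6.21, -8.4, -10.59, -12.78]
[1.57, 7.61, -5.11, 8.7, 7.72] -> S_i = Random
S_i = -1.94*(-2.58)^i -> [-1.94, 5.01, -12.91, 33.32, -85.96]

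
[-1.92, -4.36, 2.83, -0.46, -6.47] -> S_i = Random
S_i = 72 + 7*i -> [72, 79, 86, 93, 100]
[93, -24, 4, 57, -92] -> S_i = Random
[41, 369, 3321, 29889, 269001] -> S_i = 41*9^i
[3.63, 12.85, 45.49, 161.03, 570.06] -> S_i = 3.63*3.54^i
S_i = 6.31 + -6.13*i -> [6.31, 0.18, -5.95, -12.08, -18.21]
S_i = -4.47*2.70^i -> [-4.47, -12.07, -32.59, -87.98, -237.55]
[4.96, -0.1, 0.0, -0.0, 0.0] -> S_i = 4.96*(-0.02)^i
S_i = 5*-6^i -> [5, -30, 180, -1080, 6480]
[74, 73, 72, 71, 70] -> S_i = 74 + -1*i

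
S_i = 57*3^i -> [57, 171, 513, 1539, 4617]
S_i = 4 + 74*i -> [4, 78, 152, 226, 300]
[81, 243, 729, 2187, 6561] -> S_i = 81*3^i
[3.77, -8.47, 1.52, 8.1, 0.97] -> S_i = Random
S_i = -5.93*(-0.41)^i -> [-5.93, 2.43, -1.0, 0.41, -0.17]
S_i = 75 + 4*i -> [75, 79, 83, 87, 91]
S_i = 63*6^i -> [63, 378, 2268, 13608, 81648]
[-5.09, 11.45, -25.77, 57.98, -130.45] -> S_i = -5.09*(-2.25)^i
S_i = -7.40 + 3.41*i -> [-7.4, -3.99, -0.58, 2.83, 6.24]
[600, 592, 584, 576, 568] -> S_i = 600 + -8*i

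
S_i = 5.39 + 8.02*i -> [5.39, 13.41, 21.43, 29.45, 37.47]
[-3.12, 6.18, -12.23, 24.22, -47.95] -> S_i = -3.12*(-1.98)^i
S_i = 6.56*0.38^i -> [6.56, 2.49, 0.95, 0.36, 0.14]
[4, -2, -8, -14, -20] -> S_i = 4 + -6*i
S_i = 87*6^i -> [87, 522, 3132, 18792, 112752]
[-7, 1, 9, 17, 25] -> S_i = -7 + 8*i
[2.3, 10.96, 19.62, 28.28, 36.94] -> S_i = 2.30 + 8.66*i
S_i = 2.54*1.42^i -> [2.54, 3.61, 5.12, 7.27, 10.33]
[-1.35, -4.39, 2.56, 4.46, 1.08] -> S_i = Random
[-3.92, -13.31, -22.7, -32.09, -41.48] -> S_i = -3.92 + -9.39*i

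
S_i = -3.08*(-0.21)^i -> [-3.08, 0.65, -0.14, 0.03, -0.01]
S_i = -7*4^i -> [-7, -28, -112, -448, -1792]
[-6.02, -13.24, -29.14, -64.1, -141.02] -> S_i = -6.02*2.20^i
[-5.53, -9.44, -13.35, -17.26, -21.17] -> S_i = -5.53 + -3.91*i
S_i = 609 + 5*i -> [609, 614, 619, 624, 629]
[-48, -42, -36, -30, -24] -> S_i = -48 + 6*i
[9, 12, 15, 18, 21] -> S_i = 9 + 3*i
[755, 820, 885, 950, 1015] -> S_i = 755 + 65*i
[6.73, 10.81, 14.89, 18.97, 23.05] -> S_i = 6.73 + 4.08*i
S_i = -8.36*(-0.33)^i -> [-8.36, 2.76, -0.91, 0.3, -0.1]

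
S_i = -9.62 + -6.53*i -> [-9.62, -16.15, -22.68, -29.21, -35.74]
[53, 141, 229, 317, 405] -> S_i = 53 + 88*i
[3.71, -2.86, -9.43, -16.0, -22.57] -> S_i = 3.71 + -6.57*i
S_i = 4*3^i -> [4, 12, 36, 108, 324]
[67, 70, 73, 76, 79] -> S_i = 67 + 3*i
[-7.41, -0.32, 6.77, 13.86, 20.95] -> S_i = -7.41 + 7.09*i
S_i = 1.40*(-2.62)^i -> [1.4, -3.67, 9.61, -25.18, 65.97]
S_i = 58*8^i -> [58, 464, 3712, 29696, 237568]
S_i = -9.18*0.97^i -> [-9.18, -8.9, -8.64, -8.38, -8.13]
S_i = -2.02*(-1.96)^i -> [-2.02, 3.96, -7.76, 15.21, -29.81]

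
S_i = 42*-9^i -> [42, -378, 3402, -30618, 275562]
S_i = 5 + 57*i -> [5, 62, 119, 176, 233]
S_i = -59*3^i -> [-59, -177, -531, -1593, -4779]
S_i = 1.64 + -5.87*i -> [1.64, -4.23, -10.1, -15.97, -21.84]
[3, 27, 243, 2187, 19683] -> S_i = 3*9^i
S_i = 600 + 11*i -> [600, 611, 622, 633, 644]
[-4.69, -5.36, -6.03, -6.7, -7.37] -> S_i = -4.69 + -0.67*i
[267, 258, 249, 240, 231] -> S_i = 267 + -9*i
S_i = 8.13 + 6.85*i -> [8.13, 14.98, 21.83, 28.68, 35.53]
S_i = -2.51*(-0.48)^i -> [-2.51, 1.2, -0.58, 0.28, -0.13]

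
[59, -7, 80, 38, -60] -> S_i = Random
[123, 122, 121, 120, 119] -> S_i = 123 + -1*i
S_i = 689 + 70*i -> [689, 759, 829, 899, 969]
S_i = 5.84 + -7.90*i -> [5.84, -2.06, -9.96, -17.86, -25.76]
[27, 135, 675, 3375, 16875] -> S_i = 27*5^i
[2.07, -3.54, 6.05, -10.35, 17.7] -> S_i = 2.07*(-1.71)^i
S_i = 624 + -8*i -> [624, 616, 608, 600, 592]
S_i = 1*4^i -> [1, 4, 16, 64, 256]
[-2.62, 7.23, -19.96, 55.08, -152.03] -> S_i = -2.62*(-2.76)^i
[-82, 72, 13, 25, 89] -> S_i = Random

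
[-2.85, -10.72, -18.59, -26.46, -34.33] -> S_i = -2.85 + -7.87*i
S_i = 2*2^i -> [2, 4, 8, 16, 32]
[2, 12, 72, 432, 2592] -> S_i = 2*6^i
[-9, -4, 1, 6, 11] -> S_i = -9 + 5*i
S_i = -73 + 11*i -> [-73, -62, -51, -40, -29]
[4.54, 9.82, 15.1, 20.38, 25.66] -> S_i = 4.54 + 5.28*i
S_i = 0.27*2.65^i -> [0.27, 0.72, 1.9, 5.02, 13.32]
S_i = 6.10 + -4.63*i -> [6.1, 1.47, -3.16, -7.79, -12.42]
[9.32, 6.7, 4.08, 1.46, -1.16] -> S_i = 9.32 + -2.62*i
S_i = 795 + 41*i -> [795, 836, 877, 918, 959]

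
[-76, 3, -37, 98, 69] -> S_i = Random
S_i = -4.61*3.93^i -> [-4.61, -18.12, -71.2, -279.82, -1099.69]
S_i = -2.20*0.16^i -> [-2.2, -0.35, -0.06, -0.01, -0.0]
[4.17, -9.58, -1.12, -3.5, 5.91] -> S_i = Random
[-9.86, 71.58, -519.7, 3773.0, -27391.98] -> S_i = -9.86*(-7.26)^i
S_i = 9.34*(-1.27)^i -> [9.34, -11.86, 15.06, -19.13, 24.3]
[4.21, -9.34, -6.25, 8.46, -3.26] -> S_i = Random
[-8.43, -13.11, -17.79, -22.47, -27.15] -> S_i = -8.43 + -4.68*i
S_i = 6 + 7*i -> [6, 13, 20, 27, 34]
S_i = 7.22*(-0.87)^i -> [7.22, -6.28, 5.46, -4.75, 4.14]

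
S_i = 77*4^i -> [77, 308, 1232, 4928, 19712]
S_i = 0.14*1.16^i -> [0.14, 0.16, 0.19, 0.22, 0.25]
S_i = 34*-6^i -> [34, -204, 1224, -7344, 44064]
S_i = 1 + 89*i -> [1, 90, 179, 268, 357]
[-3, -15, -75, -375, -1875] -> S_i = -3*5^i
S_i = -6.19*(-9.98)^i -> [-6.19, 61.78, -616.53, 6152.93, -61406.28]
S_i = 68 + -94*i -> [68, -26, -120, -214, -308]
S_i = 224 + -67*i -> [224, 157, 90, 23, -44]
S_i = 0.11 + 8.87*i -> [0.11, 8.98, 17.85, 26.72, 35.59]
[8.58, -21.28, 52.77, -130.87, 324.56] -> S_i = 8.58*(-2.48)^i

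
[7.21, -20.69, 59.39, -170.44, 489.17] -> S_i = 7.21*(-2.87)^i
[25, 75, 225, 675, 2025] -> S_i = 25*3^i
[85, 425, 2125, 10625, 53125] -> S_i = 85*5^i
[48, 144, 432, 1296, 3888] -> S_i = 48*3^i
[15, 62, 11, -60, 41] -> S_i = Random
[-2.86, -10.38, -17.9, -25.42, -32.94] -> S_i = -2.86 + -7.52*i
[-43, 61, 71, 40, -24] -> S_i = Random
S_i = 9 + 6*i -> [9, 15, 21, 27, 33]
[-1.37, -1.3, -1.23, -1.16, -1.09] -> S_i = -1.37 + 0.07*i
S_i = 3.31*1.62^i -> [3.31, 5.36, 8.69, 14.07, 22.8]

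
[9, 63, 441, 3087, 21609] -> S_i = 9*7^i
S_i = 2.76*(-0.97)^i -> [2.76, -2.68, 2.6, -2.52, 2.44]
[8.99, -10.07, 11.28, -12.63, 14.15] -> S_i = 8.99*(-1.12)^i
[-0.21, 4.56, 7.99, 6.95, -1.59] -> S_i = Random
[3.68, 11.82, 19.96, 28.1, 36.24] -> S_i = 3.68 + 8.14*i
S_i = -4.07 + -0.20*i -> [-4.07, -4.27, -4.47, -4.67, -4.87]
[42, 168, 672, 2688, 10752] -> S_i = 42*4^i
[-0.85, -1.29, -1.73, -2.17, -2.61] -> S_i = -0.85 + -0.44*i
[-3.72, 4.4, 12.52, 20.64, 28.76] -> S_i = -3.72 + 8.12*i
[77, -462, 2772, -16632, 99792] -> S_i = 77*-6^i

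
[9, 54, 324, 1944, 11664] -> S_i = 9*6^i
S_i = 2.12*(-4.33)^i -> [2.12, -9.18, 39.75, -172.11, 745.23]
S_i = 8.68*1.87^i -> [8.68, 16.23, 30.35, 56.76, 106.14]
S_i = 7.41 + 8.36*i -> [7.41, 15.77, 24.13, 32.49, 40.85]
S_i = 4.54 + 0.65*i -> [4.54, 5.19, 5.84, 6.49, 7.14]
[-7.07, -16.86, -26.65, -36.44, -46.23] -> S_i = -7.07 + -9.79*i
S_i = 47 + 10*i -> [47, 57, 67, 77, 87]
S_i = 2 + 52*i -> [2, 54, 106, 158, 210]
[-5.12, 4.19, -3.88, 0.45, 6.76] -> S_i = Random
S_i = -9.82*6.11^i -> [-9.82, -60.0, -366.6, -2239.93, -13685.99]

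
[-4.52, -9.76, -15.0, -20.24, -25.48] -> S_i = -4.52 + -5.24*i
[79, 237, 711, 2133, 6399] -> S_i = 79*3^i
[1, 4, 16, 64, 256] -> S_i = 1*4^i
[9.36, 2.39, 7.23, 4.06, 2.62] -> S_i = Random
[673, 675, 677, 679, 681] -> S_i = 673 + 2*i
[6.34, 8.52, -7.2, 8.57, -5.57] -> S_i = Random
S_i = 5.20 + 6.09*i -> [5.2, 11.29, 17.38, 23.47, 29.56]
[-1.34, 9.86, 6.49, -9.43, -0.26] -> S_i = Random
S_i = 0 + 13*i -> [0, 13, 26, 39, 52]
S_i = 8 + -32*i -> [8, -24, -56, -88, -120]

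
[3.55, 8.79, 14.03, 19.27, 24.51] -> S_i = 3.55 + 5.24*i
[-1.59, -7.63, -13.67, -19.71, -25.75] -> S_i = -1.59 + -6.04*i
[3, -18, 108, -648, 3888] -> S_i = 3*-6^i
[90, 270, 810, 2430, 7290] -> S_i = 90*3^i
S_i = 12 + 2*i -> [12, 14, 16, 18, 20]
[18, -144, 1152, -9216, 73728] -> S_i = 18*-8^i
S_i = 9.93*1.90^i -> [9.93, 18.87, 35.85, 68.11, 129.41]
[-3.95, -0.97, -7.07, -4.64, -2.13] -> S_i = Random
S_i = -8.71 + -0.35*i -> [-8.71, -9.06, -9.41, -9.76, -10.11]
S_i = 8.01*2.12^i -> [8.01, 16.98, 36.0, 76.32, 161.8]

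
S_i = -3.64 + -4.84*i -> [-3.64, -8.48, -13.32, -18.16, -23.0]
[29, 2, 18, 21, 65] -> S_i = Random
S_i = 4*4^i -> [4, 16, 64, 256, 1024]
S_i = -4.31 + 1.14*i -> [-4.31, -3.17, -2.03, -0.89, 0.25]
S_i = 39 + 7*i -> [39, 46, 53, 60, 67]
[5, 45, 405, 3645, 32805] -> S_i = 5*9^i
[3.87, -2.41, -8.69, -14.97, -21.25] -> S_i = 3.87 + -6.28*i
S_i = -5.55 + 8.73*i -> [-5.55, 3.18, 11.91, 20.64, 29.37]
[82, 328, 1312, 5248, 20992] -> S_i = 82*4^i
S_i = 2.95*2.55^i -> [2.95, 7.52, 19.18, 48.92, 124.73]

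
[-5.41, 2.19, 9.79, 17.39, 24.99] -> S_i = -5.41 + 7.60*i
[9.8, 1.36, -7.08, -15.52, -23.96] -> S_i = 9.80 + -8.44*i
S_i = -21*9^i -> [-21, -189, -1701, -15309, -137781]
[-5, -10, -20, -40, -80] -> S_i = -5*2^i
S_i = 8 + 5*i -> [8, 13, 18, 23, 28]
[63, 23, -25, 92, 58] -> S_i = Random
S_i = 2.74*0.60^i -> [2.74, 1.64, 0.99, 0.59, 0.36]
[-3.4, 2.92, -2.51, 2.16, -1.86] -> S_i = -3.40*(-0.86)^i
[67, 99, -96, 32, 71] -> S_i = Random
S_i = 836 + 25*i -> [836, 861, 886, 911, 936]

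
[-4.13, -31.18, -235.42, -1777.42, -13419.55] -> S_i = -4.13*7.55^i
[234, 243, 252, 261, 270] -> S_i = 234 + 9*i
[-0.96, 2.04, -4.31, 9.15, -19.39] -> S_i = -0.96*(-2.12)^i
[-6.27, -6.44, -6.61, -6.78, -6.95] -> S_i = -6.27 + -0.17*i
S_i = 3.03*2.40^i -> [3.03, 7.27, 17.45, 41.89, 100.53]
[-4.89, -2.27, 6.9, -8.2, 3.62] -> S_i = Random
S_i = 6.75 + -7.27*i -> [6.75, -0.52, -7.79, -15.06, -22.33]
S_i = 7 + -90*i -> [7, -83, -173, -263, -353]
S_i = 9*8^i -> [9, 72, 576, 4608, 36864]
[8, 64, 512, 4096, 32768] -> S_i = 8*8^i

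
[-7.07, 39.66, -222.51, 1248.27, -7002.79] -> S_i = -7.07*(-5.61)^i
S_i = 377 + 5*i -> [377, 382, 387, 392, 397]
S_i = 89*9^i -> [89, 801, 7209, 64881, 583929]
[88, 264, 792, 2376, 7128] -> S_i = 88*3^i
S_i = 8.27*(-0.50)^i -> [8.27, -4.14, 2.07, -1.03, 0.52]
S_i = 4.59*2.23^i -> [4.59, 10.24, 22.83, 50.9, 113.51]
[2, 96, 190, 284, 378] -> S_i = 2 + 94*i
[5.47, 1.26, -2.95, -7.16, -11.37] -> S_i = 5.47 + -4.21*i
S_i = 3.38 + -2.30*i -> [3.38, 1.08, -1.22, -3.52, -5.82]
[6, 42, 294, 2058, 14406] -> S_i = 6*7^i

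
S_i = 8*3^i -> [8, 24, 72, 216, 648]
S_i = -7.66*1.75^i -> [-7.66, -13.4, -23.46, -41.05, -71.84]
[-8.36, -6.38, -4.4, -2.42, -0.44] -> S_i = -8.36 + 1.98*i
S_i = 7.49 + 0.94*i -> [7.49, 8.43, 9.37, 10.31, 11.25]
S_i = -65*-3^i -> [-65, 195, -585, 1755, -5265]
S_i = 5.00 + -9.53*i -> [5.0, -4.53, -14.06, -23.59, -33.12]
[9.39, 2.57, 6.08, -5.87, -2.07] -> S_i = Random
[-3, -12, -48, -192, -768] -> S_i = -3*4^i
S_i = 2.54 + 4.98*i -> [2.54, 7.52, 12.5, 17.48, 22.46]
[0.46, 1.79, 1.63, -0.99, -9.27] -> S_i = Random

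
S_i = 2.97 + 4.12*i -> [2.97, 7.09, 11.21, 15.33, 19.45]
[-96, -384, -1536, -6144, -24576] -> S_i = -96*4^i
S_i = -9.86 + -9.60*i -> [-9.86, -19.46, -29.06, -38.66, -48.26]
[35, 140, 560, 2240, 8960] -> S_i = 35*4^i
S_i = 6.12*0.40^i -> [6.12, 2.45, 0.98, 0.39, 0.16]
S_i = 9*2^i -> [9, 18, 36, 72, 144]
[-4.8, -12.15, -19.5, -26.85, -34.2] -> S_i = -4.80 + -7.35*i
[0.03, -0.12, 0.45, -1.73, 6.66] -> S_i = 0.03*(-3.86)^i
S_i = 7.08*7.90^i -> [7.08, 55.93, 441.86, 3490.72, 27576.66]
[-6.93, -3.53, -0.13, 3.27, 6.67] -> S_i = -6.93 + 3.40*i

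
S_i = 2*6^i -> [2, 12, 72, 432, 2592]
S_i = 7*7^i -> [7, 49, 343, 2401, 16807]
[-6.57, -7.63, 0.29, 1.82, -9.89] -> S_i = Random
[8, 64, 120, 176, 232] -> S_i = 8 + 56*i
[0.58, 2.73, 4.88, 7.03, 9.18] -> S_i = 0.58 + 2.15*i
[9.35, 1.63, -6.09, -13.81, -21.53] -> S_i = 9.35 + -7.72*i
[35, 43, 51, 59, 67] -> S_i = 35 + 8*i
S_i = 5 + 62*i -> [5, 67, 129, 191, 253]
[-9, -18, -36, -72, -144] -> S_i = -9*2^i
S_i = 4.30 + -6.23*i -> [4.3, -1.93, -8.16, -14.39, -20.62]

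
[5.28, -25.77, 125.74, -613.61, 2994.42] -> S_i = 5.28*(-4.88)^i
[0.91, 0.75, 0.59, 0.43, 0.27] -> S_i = 0.91 + -0.16*i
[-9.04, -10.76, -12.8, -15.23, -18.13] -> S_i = -9.04*1.19^i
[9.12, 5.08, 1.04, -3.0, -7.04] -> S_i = 9.12 + -4.04*i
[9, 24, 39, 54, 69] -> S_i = 9 + 15*i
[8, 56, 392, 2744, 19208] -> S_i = 8*7^i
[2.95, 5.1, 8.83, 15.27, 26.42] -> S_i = 2.95*1.73^i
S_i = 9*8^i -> [9, 72, 576, 4608, 36864]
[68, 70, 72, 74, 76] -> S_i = 68 + 2*i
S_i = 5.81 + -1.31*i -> [5.81, 4.5, 3.19, 1.88, 0.57]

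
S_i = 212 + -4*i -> [212, 208, 204, 200, 196]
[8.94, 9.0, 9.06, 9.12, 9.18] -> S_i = 8.94 + 0.06*i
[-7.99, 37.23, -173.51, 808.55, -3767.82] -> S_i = -7.99*(-4.66)^i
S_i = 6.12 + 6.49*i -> [6.12, 12.61, 19.1, 25.59, 32.08]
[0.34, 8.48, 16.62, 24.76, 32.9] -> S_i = 0.34 + 8.14*i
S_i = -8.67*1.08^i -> [-8.67, -9.36, -10.11, -10.92, -11.8]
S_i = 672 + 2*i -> [672, 674, 676, 678, 680]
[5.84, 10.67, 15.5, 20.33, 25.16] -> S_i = 5.84 + 4.83*i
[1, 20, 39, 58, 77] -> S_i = 1 + 19*i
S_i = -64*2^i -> [-64, -128, -256, -512, -1024]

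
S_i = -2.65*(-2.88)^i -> [-2.65, 7.63, -21.98, 63.3, -182.31]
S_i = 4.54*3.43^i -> [4.54, 15.57, 53.41, 183.21, 628.39]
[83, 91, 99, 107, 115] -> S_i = 83 + 8*i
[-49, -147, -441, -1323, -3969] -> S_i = -49*3^i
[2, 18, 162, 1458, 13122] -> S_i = 2*9^i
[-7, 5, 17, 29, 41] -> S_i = -7 + 12*i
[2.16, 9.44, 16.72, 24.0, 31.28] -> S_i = 2.16 + 7.28*i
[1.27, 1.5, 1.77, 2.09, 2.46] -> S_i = 1.27*1.18^i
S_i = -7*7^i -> [-7, -49, -343, -2401, -16807]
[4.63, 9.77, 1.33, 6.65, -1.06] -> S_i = Random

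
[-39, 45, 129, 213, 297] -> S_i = -39 + 84*i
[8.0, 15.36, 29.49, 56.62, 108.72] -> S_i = 8.00*1.92^i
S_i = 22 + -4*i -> [22, 18, 14, 10, 6]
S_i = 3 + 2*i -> [3, 5, 7, 9, 11]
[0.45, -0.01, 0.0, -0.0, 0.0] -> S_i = 0.45*(-0.03)^i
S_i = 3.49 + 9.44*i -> [3.49, 12.93, 22.37, 31.81, 41.25]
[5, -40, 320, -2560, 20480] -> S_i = 5*-8^i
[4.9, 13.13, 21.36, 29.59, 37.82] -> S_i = 4.90 + 8.23*i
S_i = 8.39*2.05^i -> [8.39, 17.2, 35.26, 72.28, 148.18]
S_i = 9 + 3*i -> [9, 12, 15, 18, 21]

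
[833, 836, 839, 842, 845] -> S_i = 833 + 3*i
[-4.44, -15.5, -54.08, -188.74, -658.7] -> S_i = -4.44*3.49^i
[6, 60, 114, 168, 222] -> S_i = 6 + 54*i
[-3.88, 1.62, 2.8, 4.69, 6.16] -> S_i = Random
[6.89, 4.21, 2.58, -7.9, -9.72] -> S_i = Random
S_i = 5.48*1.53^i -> [5.48, 8.38, 12.83, 19.63, 30.03]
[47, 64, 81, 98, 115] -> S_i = 47 + 17*i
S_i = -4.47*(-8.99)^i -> [-4.47, 40.19, -361.27, 3247.78, -29197.54]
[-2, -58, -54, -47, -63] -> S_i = Random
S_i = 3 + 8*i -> [3, 11, 19, 27, 35]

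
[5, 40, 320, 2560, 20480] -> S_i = 5*8^i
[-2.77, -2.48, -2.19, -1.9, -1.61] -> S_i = -2.77 + 0.29*i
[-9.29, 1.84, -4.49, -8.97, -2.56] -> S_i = Random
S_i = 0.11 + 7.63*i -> [0.11, 7.74, 15.37, 23.0, 30.63]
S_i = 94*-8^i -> [94, -752, 6016, -48128, 385024]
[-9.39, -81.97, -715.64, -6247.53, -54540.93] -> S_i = -9.39*8.73^i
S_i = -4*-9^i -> [-4, 36, -324, 2916, -26244]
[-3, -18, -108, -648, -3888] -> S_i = -3*6^i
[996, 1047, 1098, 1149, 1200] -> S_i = 996 + 51*i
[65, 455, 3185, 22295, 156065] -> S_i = 65*7^i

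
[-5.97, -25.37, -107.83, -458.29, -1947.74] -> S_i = -5.97*4.25^i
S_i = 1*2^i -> [1, 2, 4, 8, 16]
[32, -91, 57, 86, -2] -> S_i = Random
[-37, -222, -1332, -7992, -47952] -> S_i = -37*6^i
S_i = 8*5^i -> [8, 40, 200, 1000, 5000]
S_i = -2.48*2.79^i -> [-2.48, -6.92, -19.3, -53.86, -150.27]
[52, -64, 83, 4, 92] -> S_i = Random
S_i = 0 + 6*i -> [0, 6, 12, 18, 24]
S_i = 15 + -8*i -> [15, 7, -1, -9, -17]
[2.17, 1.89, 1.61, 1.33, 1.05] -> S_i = 2.17 + -0.28*i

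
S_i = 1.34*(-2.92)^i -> [1.34, -3.91, 11.43, -33.36, 97.42]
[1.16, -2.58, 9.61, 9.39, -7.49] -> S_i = Random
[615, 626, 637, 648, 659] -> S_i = 615 + 11*i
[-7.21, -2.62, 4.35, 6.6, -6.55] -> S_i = Random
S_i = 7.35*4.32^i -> [7.35, 31.75, 137.17, 592.57, 2559.9]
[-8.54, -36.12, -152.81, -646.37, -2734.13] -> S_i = -8.54*4.23^i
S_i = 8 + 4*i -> [8, 12, 16, 20, 24]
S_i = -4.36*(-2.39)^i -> [-4.36, 10.42, -24.9, 59.52, -142.26]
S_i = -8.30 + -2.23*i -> [-8.3, -10.53, -12.76, -14.99, -17.22]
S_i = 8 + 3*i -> [8, 11, 14, 17, 20]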